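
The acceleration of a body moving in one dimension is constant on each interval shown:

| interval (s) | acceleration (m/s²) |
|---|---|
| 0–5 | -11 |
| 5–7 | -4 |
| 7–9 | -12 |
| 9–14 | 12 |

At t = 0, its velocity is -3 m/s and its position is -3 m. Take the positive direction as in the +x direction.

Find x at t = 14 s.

-735.5 m

On each constant-a segment, Δv = aΔt and Δx = v₀Δt + ½aΔt²; chain segment to segment.
0–5 s: v starts -3 m/s; Δx = -3·5 + ½·-11·5² = -152.5 m; v ends -58 m/s.
5–7 s: v starts -58 m/s; Δx = -58·2 + ½·-4·2² = -124 m; v ends -66 m/s.
7–9 s: v starts -66 m/s; Δx = -66·2 + ½·-12·2² = -156 m; v ends -90 m/s.
9–14 s: v starts -90 m/s; Δx = -90·5 + ½·12·5² = -300 m; v ends -30 m/s.
x(14) = -3 + Σ Δx = -735.5 m.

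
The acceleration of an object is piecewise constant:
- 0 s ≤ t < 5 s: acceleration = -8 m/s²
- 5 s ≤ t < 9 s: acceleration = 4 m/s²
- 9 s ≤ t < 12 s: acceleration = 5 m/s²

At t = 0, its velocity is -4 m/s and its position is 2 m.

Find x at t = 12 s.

On each constant-a segment, Δv = aΔt and Δx = v₀Δt + ½aΔt²; chain segment to segment.
0–5 s: v starts -4 m/s; Δx = -4·5 + ½·-8·5² = -120 m; v ends -44 m/s.
5–9 s: v starts -44 m/s; Δx = -44·4 + ½·4·4² = -144 m; v ends -28 m/s.
9–12 s: v starts -28 m/s; Δx = -28·3 + ½·5·3² = -61.5 m; v ends -13 m/s.
x(12) = 2 + Σ Δx = -323.5 m.

-323.5 m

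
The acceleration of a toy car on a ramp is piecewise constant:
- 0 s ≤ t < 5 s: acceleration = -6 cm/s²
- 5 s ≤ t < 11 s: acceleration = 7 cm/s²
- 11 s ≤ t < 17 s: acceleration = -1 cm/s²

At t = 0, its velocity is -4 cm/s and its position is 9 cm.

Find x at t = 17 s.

-134 cm

On each constant-a segment, Δv = aΔt and Δx = v₀Δt + ½aΔt²; chain segment to segment.
0–5 s: v starts -4 cm/s; Δx = -4·5 + ½·-6·5² = -95 cm; v ends -34 cm/s.
5–11 s: v starts -34 cm/s; Δx = -34·6 + ½·7·6² = -78 cm; v ends 8 cm/s.
11–17 s: v starts 8 cm/s; Δx = 8·6 + ½·-1·6² = 30 cm; v ends 2 cm/s.
x(17) = 9 + Σ Δx = -134 cm.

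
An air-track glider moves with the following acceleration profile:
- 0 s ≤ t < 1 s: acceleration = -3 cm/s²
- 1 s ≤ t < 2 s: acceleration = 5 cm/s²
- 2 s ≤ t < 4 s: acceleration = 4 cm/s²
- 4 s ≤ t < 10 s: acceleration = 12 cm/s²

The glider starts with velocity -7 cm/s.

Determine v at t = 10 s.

Δv equals the area under the a-t graph; then v = v₀ + Δv.
0–1 s: -3 × 1 = -3 cm/s
1–2 s: 5 × 1 = 5 cm/s
2–4 s: 4 × 2 = 8 cm/s
4–10 s: 12 × 6 = 72 cm/s
Δv = 82 cm/s, so v(10) = -7 + (82) = 75 cm/s.

75 cm/s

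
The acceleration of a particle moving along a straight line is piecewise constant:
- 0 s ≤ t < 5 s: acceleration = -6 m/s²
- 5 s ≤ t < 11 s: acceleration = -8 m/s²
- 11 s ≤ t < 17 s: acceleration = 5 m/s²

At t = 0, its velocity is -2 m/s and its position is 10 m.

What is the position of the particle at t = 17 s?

On each constant-a segment, Δv = aΔt and Δx = v₀Δt + ½aΔt²; chain segment to segment.
0–5 s: v starts -2 m/s; Δx = -2·5 + ½·-6·5² = -85 m; v ends -32 m/s.
5–11 s: v starts -32 m/s; Δx = -32·6 + ½·-8·6² = -336 m; v ends -80 m/s.
11–17 s: v starts -80 m/s; Δx = -80·6 + ½·5·6² = -390 m; v ends -50 m/s.
x(17) = 10 + Σ Δx = -801 m.

-801 m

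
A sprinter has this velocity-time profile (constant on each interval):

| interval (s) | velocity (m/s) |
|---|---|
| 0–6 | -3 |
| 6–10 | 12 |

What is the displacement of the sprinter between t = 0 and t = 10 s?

30 m

Displacement is the signed area under the v-t curve.
0–6 s: -3 × 6 = -18 m
6–10 s: 12 × 4 = 48 m
Net displacement = 30 m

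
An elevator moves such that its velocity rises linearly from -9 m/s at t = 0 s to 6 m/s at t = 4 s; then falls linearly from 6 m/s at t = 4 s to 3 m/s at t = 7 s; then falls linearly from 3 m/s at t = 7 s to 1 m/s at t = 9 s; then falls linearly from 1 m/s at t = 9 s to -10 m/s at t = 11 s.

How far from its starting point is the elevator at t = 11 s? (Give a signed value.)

2.5 m

Displacement is the signed area under the v-t curve.
0–4 s: ½(-9 + 6)(4) = -6 m
4–7 s: ½(6 + 3)(3) = 13.5 m
7–9 s: ½(3 + 1)(2) = 4 m
9–11 s: ½(1 + -10)(2) = -9 m
Net displacement = 2.5 m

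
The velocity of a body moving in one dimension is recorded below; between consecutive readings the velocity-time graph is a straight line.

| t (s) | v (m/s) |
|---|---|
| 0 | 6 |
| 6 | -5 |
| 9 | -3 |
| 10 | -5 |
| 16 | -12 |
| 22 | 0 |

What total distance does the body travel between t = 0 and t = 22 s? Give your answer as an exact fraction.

Distance (not displacement) is the total path length: add the absolute areas under v-t.
0–6 s: v = 0 at t = 36/11 s; triangle areas 108/11 + 75/11 = 183/11 m
6–9 s: |½(-5 + -3)(3)| = 12 m
9–10 s: |½(-3 + -5)(1)| = 4 m
10–16 s: |½(-5 + -12)(6)| = 51 m
16–22 s: |½(-12 + 0)(6)| = 36 m
Total distance = 1316/11 m

1316/11 m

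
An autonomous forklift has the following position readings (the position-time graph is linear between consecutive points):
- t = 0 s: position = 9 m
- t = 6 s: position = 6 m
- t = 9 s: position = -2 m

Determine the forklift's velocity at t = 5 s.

-0.5 m/s

Velocity is the slope of the x-t graph on 0–6 s: (6 − 9)/(6 − 0) = -0.5 m/s.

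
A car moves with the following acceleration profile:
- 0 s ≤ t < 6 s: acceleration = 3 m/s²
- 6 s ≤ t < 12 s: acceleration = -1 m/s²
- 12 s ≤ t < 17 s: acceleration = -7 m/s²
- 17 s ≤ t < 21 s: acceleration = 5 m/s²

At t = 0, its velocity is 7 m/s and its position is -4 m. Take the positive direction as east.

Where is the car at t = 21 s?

On each constant-a segment, Δv = aΔt and Δx = v₀Δt + ½aΔt²; chain segment to segment.
0–6 s: v starts 7 m/s; Δx = 7·6 + ½·3·6² = 96 m; v ends 25 m/s.
6–12 s: v starts 25 m/s; Δx = 25·6 + ½·-1·6² = 132 m; v ends 19 m/s.
12–17 s: v starts 19 m/s; Δx = 19·5 + ½·-7·5² = 7.5 m; v ends -16 m/s.
17–21 s: v starts -16 m/s; Δx = -16·4 + ½·5·4² = -24 m; v ends 4 m/s.
x(21) = -4 + Σ Δx = 207.5 m.

207.5 m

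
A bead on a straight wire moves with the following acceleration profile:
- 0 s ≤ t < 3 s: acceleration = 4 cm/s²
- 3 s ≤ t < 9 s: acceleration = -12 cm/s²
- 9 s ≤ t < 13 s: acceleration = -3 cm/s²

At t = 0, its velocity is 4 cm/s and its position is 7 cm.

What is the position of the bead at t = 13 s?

On each constant-a segment, Δv = aΔt and Δx = v₀Δt + ½aΔt²; chain segment to segment.
0–3 s: v starts 4 cm/s; Δx = 4·3 + ½·4·3² = 30 cm; v ends 16 cm/s.
3–9 s: v starts 16 cm/s; Δx = 16·6 + ½·-12·6² = -120 cm; v ends -56 cm/s.
9–13 s: v starts -56 cm/s; Δx = -56·4 + ½·-3·4² = -248 cm; v ends -68 cm/s.
x(13) = 7 + Σ Δx = -331 cm.

-331 cm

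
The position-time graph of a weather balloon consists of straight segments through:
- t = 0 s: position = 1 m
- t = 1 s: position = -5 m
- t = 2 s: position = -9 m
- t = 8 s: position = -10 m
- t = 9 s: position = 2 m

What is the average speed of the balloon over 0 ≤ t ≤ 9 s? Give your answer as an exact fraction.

Average speed = (total path length)/(elapsed time); on a piecewise-linear x-t graph the path length is Σ|Δx|.
0–1 s: |Δx| = |-5 − 1| = 6 m
1–2 s: |Δx| = |-9 − -5| = 4 m
2–8 s: |Δx| = |-10 − -9| = 1 m
8–9 s: |Δx| = |2 − -10| = 12 m
Total path = 23 m; average speed = 23/9 = 23/9 m/s.

23/9 m/s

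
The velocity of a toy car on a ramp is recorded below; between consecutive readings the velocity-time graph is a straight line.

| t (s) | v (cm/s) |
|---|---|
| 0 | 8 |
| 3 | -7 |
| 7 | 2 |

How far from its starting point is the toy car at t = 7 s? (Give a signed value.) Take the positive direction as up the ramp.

-8.5 cm

Net displacement equals the area under the velocity-time graph (areas below the axis count negative).
0–3 s: ½(8 + -7)(3) = 1.5 cm
3–7 s: ½(-7 + 2)(4) = -10 cm
Net displacement = -8.5 cm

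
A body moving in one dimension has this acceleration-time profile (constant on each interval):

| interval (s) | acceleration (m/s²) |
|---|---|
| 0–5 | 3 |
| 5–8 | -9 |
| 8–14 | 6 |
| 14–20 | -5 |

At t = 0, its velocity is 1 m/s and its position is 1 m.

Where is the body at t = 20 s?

On each constant-a segment, Δv = aΔt and Δx = v₀Δt + ½aΔt²; chain segment to segment.
0–5 s: v starts 1 m/s; Δx = 1·5 + ½·3·5² = 42.5 m; v ends 16 m/s.
5–8 s: v starts 16 m/s; Δx = 16·3 + ½·-9·3² = 7.5 m; v ends -11 m/s.
8–14 s: v starts -11 m/s; Δx = -11·6 + ½·6·6² = 42 m; v ends 25 m/s.
14–20 s: v starts 25 m/s; Δx = 25·6 + ½·-5·6² = 60 m; v ends -5 m/s.
x(20) = 1 + Σ Δx = 153 m.

153 m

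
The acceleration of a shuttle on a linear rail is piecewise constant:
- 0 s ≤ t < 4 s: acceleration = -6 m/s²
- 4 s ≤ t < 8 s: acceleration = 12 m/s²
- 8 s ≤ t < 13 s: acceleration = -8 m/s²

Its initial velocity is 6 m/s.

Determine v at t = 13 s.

-10 m/s

Δv equals the area under the a-t graph; then v = v₀ + Δv.
0–4 s: -6 × 4 = -24 m/s
4–8 s: 12 × 4 = 48 m/s
8–13 s: -8 × 5 = -40 m/s
Δv = -16 m/s, so v(13) = 6 + (-16) = -10 m/s.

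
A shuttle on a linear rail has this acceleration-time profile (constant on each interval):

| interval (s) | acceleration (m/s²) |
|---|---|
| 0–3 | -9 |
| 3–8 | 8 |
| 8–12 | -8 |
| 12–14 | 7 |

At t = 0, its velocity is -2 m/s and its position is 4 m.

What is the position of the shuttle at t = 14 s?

On each constant-a segment, Δv = aΔt and Δx = v₀Δt + ½aΔt²; chain segment to segment.
0–3 s: v starts -2 m/s; Δx = -2·3 + ½·-9·3² = -46.5 m; v ends -29 m/s.
3–8 s: v starts -29 m/s; Δx = -29·5 + ½·8·5² = -45 m; v ends 11 m/s.
8–12 s: v starts 11 m/s; Δx = 11·4 + ½·-8·4² = -20 m; v ends -21 m/s.
12–14 s: v starts -21 m/s; Δx = -21·2 + ½·7·2² = -28 m; v ends -7 m/s.
x(14) = 4 + Σ Δx = -135.5 m.

-135.5 m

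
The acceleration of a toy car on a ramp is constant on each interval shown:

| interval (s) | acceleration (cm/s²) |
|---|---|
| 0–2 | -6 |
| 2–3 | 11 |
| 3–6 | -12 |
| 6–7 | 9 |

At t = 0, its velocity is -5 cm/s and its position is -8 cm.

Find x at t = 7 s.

-151 cm

On each constant-a segment, Δv = aΔt and Δx = v₀Δt + ½aΔt²; chain segment to segment.
0–2 s: v starts -5 cm/s; Δx = -5·2 + ½·-6·2² = -22 cm; v ends -17 cm/s.
2–3 s: v starts -17 cm/s; Δx = -17·1 + ½·11·1² = -11.5 cm; v ends -6 cm/s.
3–6 s: v starts -6 cm/s; Δx = -6·3 + ½·-12·3² = -72 cm; v ends -42 cm/s.
6–7 s: v starts -42 cm/s; Δx = -42·1 + ½·9·1² = -37.5 cm; v ends -33 cm/s.
x(7) = -8 + Σ Δx = -151 cm.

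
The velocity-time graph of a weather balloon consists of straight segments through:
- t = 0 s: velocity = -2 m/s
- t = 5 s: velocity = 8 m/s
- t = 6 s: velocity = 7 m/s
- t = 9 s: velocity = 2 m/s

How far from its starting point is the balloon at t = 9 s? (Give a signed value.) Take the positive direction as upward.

36 m

Displacement is the signed area under the v-t curve.
0–5 s: ½(-2 + 8)(5) = 15 m
5–6 s: ½(8 + 7)(1) = 7.5 m
6–9 s: ½(7 + 2)(3) = 13.5 m
Net displacement = 36 m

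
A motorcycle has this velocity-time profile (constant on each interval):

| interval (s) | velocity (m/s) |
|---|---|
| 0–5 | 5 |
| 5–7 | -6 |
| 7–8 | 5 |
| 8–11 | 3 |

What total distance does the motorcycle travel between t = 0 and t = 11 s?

Distance (not displacement) is the total path length: add the absolute areas under v-t.
0–5 s: |5| × 5 = 25 m
5–7 s: |-6| × 2 = 12 m
7–8 s: |5| × 1 = 5 m
8–11 s: |3| × 3 = 9 m
Total distance = 51 m

51 m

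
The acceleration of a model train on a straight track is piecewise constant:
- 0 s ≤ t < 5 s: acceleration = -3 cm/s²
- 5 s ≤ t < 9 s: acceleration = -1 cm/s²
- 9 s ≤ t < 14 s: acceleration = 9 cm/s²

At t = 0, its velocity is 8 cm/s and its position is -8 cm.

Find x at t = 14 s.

16 cm

On each constant-a segment, Δv = aΔt and Δx = v₀Δt + ½aΔt²; chain segment to segment.
0–5 s: v starts 8 cm/s; Δx = 8·5 + ½·-3·5² = 2.5 cm; v ends -7 cm/s.
5–9 s: v starts -7 cm/s; Δx = -7·4 + ½·-1·4² = -36 cm; v ends -11 cm/s.
9–14 s: v starts -11 cm/s; Δx = -11·5 + ½·9·5² = 57.5 cm; v ends 34 cm/s.
x(14) = -8 + Σ Δx = 16 cm.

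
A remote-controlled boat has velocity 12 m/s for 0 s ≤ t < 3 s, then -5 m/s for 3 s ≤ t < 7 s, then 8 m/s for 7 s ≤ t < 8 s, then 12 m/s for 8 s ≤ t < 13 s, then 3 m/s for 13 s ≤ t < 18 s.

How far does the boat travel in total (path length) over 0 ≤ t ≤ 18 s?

139 m

Total distance travelled is ∫|v| dt — sum the magnitudes of each area piece.
0–3 s: |12| × 3 = 36 m
3–7 s: |-5| × 4 = 20 m
7–8 s: |8| × 1 = 8 m
8–13 s: |12| × 5 = 60 m
13–18 s: |3| × 5 = 15 m
Total distance = 139 m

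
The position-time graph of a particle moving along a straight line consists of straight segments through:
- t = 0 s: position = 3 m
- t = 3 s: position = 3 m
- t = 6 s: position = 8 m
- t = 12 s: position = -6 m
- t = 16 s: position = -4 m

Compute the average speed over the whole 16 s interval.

Average speed = (total path length)/(elapsed time); on a piecewise-linear x-t graph the path length is Σ|Δx|.
0–3 s: |Δx| = |3 − 3| = 0 m
3–6 s: |Δx| = |8 − 3| = 5 m
6–12 s: |Δx| = |-6 − 8| = 14 m
12–16 s: |Δx| = |-4 − -6| = 2 m
Total path = 21 m; average speed = 21/16 = 1.3125 m/s.

1.3125 m/s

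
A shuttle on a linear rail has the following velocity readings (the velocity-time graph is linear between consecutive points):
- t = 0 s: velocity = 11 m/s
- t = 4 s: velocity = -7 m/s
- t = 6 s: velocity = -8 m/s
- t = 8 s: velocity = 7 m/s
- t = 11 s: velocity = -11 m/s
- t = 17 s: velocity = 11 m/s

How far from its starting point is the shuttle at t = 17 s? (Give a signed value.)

Net displacement equals the area under the velocity-time graph (areas below the axis count negative).
0–4 s: ½(11 + -7)(4) = 8 m
4–6 s: ½(-7 + -8)(2) = -15 m
6–8 s: ½(-8 + 7)(2) = -1 m
8–11 s: ½(7 + -11)(3) = -6 m
11–17 s: ½(-11 + 11)(6) = 0 m
Net displacement = -14 m

-14 m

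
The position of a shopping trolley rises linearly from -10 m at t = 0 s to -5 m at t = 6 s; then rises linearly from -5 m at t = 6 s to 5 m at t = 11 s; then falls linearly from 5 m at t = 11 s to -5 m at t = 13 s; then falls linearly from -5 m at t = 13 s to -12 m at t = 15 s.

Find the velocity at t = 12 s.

-5 m/s

Velocity is the slope of the x-t graph on 11–13 s: (-5 − 5)/(13 − 11) = -5 m/s.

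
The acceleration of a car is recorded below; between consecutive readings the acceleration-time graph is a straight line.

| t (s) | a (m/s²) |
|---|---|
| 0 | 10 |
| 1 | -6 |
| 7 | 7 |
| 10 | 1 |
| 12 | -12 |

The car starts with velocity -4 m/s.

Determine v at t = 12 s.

2 m/s

Δv equals the area under the a-t graph; then v = v₀ + Δv.
0–1 s: ½(10 + -6)(1) = 2 m/s
1–7 s: ½(-6 + 7)(6) = 3 m/s
7–10 s: ½(7 + 1)(3) = 12 m/s
10–12 s: ½(1 + -12)(2) = -11 m/s
Δv = 6 m/s, so v(12) = -4 + (6) = 2 m/s.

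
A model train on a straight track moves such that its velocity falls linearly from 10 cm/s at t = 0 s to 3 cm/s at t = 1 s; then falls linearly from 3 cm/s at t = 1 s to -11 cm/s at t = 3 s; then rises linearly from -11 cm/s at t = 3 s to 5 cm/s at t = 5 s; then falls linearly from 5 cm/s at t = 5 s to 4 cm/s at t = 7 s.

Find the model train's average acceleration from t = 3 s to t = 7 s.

Average acceleration = Δv/Δt = (4 − -11)/(7 − 3) = 3.75 cm/s².

3.75 cm/s²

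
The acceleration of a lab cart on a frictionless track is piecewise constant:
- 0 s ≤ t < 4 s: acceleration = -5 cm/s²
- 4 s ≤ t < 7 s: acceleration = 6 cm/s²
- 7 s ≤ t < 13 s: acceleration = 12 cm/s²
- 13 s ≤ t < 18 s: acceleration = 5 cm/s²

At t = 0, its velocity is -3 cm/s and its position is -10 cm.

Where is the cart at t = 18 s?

On each constant-a segment, Δv = aΔt and Δx = v₀Δt + ½aΔt²; chain segment to segment.
0–4 s: v starts -3 cm/s; Δx = -3·4 + ½·-5·4² = -52 cm; v ends -23 cm/s.
4–7 s: v starts -23 cm/s; Δx = -23·3 + ½·6·3² = -42 cm; v ends -5 cm/s.
7–13 s: v starts -5 cm/s; Δx = -5·6 + ½·12·6² = 186 cm; v ends 67 cm/s.
13–18 s: v starts 67 cm/s; Δx = 67·5 + ½·5·5² = 397.5 cm; v ends 92 cm/s.
x(18) = -10 + Σ Δx = 479.5 cm.

479.5 cm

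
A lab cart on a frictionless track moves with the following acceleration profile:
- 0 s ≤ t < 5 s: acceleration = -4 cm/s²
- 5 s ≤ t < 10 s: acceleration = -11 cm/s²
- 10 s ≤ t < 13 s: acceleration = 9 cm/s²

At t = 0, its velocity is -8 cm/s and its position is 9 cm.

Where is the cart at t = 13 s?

On each constant-a segment, Δv = aΔt and Δx = v₀Δt + ½aΔt²; chain segment to segment.
0–5 s: v starts -8 cm/s; Δx = -8·5 + ½·-4·5² = -90 cm; v ends -28 cm/s.
5–10 s: v starts -28 cm/s; Δx = -28·5 + ½·-11·5² = -277.5 cm; v ends -83 cm/s.
10–13 s: v starts -83 cm/s; Δx = -83·3 + ½·9·3² = -208.5 cm; v ends -56 cm/s.
x(13) = 9 + Σ Δx = -567 cm.

-567 cm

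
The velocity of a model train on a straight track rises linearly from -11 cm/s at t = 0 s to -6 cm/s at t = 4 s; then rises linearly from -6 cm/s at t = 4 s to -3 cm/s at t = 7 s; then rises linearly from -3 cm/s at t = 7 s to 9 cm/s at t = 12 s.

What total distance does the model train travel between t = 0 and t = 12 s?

Total distance travelled is ∫|v| dt — sum the magnitudes of each area piece.
0–4 s: |½(-11 + -6)(4)| = 34 cm
4–7 s: |½(-6 + -3)(3)| = 13.5 cm
7–12 s: v = 0 at t = 8.25 s; triangle areas 1.875 + 16.875 = 18.75 cm
Total distance = 66.25 cm

66.25 cm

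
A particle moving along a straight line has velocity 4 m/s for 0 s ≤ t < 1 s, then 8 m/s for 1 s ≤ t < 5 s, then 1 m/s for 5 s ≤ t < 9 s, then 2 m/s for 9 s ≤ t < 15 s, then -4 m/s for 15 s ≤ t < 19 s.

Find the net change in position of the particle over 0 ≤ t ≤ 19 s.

36 m

Displacement is the signed area under the v-t curve.
0–1 s: 4 × 1 = 4 m
1–5 s: 8 × 4 = 32 m
5–9 s: 1 × 4 = 4 m
9–15 s: 2 × 6 = 12 m
15–19 s: -4 × 4 = -16 m
Net displacement = 36 m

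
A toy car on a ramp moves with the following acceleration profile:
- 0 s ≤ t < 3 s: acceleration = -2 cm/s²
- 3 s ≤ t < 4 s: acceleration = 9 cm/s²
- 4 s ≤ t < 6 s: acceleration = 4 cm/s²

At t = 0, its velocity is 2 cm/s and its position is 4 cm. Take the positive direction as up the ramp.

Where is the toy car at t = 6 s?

19.5 cm

On each constant-a segment, Δv = aΔt and Δx = v₀Δt + ½aΔt²; chain segment to segment.
0–3 s: v starts 2 cm/s; Δx = 2·3 + ½·-2·3² = -3 cm; v ends -4 cm/s.
3–4 s: v starts -4 cm/s; Δx = -4·1 + ½·9·1² = 0.5 cm; v ends 5 cm/s.
4–6 s: v starts 5 cm/s; Δx = 5·2 + ½·4·2² = 18 cm; v ends 13 cm/s.
x(6) = 4 + Σ Δx = 19.5 cm.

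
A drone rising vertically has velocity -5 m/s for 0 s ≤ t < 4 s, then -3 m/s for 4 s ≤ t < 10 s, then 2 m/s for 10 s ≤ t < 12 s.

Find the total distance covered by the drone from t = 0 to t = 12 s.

42 m

Total distance travelled is ∫|v| dt — sum the magnitudes of each area piece.
0–4 s: |-5| × 4 = 20 m
4–10 s: |-3| × 6 = 18 m
10–12 s: |2| × 2 = 4 m
Total distance = 42 m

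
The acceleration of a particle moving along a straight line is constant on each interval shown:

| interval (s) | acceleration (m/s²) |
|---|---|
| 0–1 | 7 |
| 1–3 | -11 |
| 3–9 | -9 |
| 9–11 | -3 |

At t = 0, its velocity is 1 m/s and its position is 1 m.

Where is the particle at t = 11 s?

-388.5 m

On each constant-a segment, Δv = aΔt and Δx = v₀Δt + ½aΔt²; chain segment to segment.
0–1 s: v starts 1 m/s; Δx = 1·1 + ½·7·1² = 4.5 m; v ends 8 m/s.
1–3 s: v starts 8 m/s; Δx = 8·2 + ½·-11·2² = -6 m; v ends -14 m/s.
3–9 s: v starts -14 m/s; Δx = -14·6 + ½·-9·6² = -246 m; v ends -68 m/s.
9–11 s: v starts -68 m/s; Δx = -68·2 + ½·-3·2² = -142 m; v ends -74 m/s.
x(11) = 1 + Σ Δx = -388.5 m.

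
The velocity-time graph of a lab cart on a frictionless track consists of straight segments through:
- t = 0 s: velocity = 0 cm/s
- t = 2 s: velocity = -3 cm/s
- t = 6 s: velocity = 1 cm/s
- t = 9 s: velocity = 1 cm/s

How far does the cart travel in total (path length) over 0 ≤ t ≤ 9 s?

11 cm

Distance (not displacement) is the total path length: add the absolute areas under v-t.
0–2 s: |½(0 + -3)(2)| = 3 cm
2–6 s: v = 0 at t = 5 s; triangle areas 4.5 + 0.5 = 5 cm
6–9 s: |1| × 3 = 3 cm
Total distance = 11 cm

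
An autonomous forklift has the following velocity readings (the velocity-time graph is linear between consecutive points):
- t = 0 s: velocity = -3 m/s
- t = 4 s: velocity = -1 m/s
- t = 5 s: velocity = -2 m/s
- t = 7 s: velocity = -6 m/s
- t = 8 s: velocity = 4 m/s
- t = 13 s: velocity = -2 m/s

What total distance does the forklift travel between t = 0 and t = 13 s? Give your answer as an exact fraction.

853/30 m

Total distance travelled is ∫|v| dt — sum the magnitudes of each area piece.
0–4 s: |½(-3 + -1)(4)| = 8 m
4–5 s: |½(-1 + -2)(1)| = 1.5 m
5–7 s: |½(-2 + -6)(2)| = 8 m
7–8 s: v = 0 at t = 7.6 s; triangle areas 1.8 + 0.8 = 2.6 m
8–13 s: v = 0 at t = 34/3 s; triangle areas 20/3 + 5/3 = 25/3 m
Total distance = 853/30 m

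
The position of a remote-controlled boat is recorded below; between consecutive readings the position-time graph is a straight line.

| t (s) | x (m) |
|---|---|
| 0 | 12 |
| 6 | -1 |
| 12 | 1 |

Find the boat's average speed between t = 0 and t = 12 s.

1.25 m/s

Average speed = (total path length)/(elapsed time); on a piecewise-linear x-t graph the path length is Σ|Δx|.
0–6 s: |Δx| = |-1 − 12| = 13 m
6–12 s: |Δx| = |1 − -1| = 2 m
Total path = 15 m; average speed = 15/12 = 1.25 m/s.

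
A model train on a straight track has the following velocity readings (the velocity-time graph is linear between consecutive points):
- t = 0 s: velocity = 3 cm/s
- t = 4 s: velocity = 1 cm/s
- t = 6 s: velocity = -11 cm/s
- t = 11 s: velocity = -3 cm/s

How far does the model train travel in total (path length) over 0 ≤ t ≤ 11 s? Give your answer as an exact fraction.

Distance (not displacement) is the total path length: add the absolute areas under v-t.
0–4 s: |½(3 + 1)(4)| = 8 cm
4–6 s: v = 0 at t = 25/6 s; triangle areas 1/12 + 121/12 = 61/6 cm
6–11 s: |½(-11 + -3)(5)| = 35 cm
Total distance = 319/6 cm

319/6 cm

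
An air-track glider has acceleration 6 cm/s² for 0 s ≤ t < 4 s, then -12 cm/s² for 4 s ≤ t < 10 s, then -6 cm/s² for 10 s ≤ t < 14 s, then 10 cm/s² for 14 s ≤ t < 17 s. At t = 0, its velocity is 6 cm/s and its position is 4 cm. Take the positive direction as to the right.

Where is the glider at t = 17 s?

-329 cm

On each constant-a segment, Δv = aΔt and Δx = v₀Δt + ½aΔt²; chain segment to segment.
0–4 s: v starts 6 cm/s; Δx = 6·4 + ½·6·4² = 72 cm; v ends 30 cm/s.
4–10 s: v starts 30 cm/s; Δx = 30·6 + ½·-12·6² = -36 cm; v ends -42 cm/s.
10–14 s: v starts -42 cm/s; Δx = -42·4 + ½·-6·4² = -216 cm; v ends -66 cm/s.
14–17 s: v starts -66 cm/s; Δx = -66·3 + ½·10·3² = -153 cm; v ends -36 cm/s.
x(17) = 4 + Σ Δx = -329 cm.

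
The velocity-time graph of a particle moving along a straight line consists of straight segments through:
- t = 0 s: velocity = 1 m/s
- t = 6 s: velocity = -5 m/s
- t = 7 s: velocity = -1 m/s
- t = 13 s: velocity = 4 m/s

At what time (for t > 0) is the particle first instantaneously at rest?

t = 1 s

v changes sign on 0–6 s (from 1 to -5); the graph is linear there, so v = 0 at t = 0 + (-1)·(6 − 0)/(-5 − 1) = 1 s.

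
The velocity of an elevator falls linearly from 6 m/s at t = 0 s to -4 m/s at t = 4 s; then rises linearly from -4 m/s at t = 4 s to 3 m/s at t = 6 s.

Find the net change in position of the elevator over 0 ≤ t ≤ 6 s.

3 m

Displacement is the signed area under the v-t curve.
0–4 s: ½(6 + -4)(4) = 4 m
4–6 s: ½(-4 + 3)(2) = -1 m
Net displacement = 3 m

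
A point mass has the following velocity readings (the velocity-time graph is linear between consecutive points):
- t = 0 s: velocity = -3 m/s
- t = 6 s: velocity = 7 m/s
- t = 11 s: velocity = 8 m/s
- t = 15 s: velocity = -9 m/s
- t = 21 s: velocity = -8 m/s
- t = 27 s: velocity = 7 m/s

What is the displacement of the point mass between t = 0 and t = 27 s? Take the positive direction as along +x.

Displacement is the signed area under the v-t curve.
0–6 s: ½(-3 + 7)(6) = 12 m
6–11 s: ½(7 + 8)(5) = 37.5 m
11–15 s: ½(8 + -9)(4) = -2 m
15–21 s: ½(-9 + -8)(6) = -51 m
21–27 s: ½(-8 + 7)(6) = -3 m
Net displacement = -6.5 m

-6.5 m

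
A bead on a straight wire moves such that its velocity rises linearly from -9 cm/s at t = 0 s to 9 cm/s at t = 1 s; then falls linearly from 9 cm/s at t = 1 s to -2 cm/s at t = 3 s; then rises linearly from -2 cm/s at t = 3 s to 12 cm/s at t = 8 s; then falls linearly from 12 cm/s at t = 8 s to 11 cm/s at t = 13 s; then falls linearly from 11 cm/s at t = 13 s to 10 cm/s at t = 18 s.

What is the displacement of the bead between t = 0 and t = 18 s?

142 cm

Displacement is the signed area under the v-t curve.
0–1 s: ½(-9 + 9)(1) = 0 cm
1–3 s: ½(9 + -2)(2) = 7 cm
3–8 s: ½(-2 + 12)(5) = 25 cm
8–13 s: ½(12 + 11)(5) = 57.5 cm
13–18 s: ½(11 + 10)(5) = 52.5 cm
Net displacement = 142 cm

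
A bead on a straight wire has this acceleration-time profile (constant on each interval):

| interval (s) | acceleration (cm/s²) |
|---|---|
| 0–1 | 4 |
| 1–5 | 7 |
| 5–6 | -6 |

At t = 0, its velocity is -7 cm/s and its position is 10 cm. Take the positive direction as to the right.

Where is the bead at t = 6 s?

On each constant-a segment, Δv = aΔt and Δx = v₀Δt + ½aΔt²; chain segment to segment.
0–1 s: v starts -7 cm/s; Δx = -7·1 + ½·4·1² = -5 cm; v ends -3 cm/s.
1–5 s: v starts -3 cm/s; Δx = -3·4 + ½·7·4² = 44 cm; v ends 25 cm/s.
5–6 s: v starts 25 cm/s; Δx = 25·1 + ½·-6·1² = 22 cm; v ends 19 cm/s.
x(6) = 10 + Σ Δx = 71 cm.

71 cm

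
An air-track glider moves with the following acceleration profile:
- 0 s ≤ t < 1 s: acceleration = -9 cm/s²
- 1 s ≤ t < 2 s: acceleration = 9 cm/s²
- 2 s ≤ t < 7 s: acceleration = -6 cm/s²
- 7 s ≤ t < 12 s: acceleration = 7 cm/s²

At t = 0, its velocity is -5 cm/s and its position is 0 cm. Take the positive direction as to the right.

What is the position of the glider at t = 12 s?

On each constant-a segment, Δv = aΔt and Δx = v₀Δt + ½aΔt²; chain segment to segment.
0–1 s: v starts -5 cm/s; Δx = -5·1 + ½·-9·1² = -9.5 cm; v ends -14 cm/s.
1–2 s: v starts -14 cm/s; Δx = -14·1 + ½·9·1² = -9.5 cm; v ends -5 cm/s.
2–7 s: v starts -5 cm/s; Δx = -5·5 + ½·-6·5² = -100 cm; v ends -35 cm/s.
7–12 s: v starts -35 cm/s; Δx = -35·5 + ½·7·5² = -87.5 cm; v ends 0 cm/s.
x(12) = 0 + Σ Δx = -206.5 cm.

-206.5 cm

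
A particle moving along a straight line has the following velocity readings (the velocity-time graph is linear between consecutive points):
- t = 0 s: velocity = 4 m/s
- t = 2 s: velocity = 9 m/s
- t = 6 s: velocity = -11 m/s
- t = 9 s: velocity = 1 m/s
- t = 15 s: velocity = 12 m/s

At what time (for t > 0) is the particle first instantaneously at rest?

v changes sign on 2–6 s (from 9 to -11); the graph is linear there, so v = 0 at t = 2 + (-9)·(6 − 2)/(-11 − 9) = 3.8 s.

t = 3.8 s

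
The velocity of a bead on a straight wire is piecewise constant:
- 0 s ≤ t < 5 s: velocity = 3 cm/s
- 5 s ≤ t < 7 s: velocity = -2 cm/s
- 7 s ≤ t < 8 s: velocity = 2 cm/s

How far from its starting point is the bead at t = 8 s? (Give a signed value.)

Net displacement equals the area under the velocity-time graph (areas below the axis count negative).
0–5 s: 3 × 5 = 15 cm
5–7 s: -2 × 2 = -4 cm
7–8 s: 2 × 1 = 2 cm
Net displacement = 13 cm

13 cm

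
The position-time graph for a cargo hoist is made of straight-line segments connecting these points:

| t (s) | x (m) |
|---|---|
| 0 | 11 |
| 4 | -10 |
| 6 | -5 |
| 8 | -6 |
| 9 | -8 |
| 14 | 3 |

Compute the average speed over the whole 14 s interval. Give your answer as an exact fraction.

20/7 m/s

Average speed = (total path length)/(elapsed time); on a piecewise-linear x-t graph the path length is Σ|Δx|.
0–4 s: |Δx| = |-10 − 11| = 21 m
4–6 s: |Δx| = |-5 − -10| = 5 m
6–8 s: |Δx| = |-6 − -5| = 1 m
8–9 s: |Δx| = |-8 − -6| = 2 m
9–14 s: |Δx| = |3 − -8| = 11 m
Total path = 40 m; average speed = 40/14 = 20/7 m/s.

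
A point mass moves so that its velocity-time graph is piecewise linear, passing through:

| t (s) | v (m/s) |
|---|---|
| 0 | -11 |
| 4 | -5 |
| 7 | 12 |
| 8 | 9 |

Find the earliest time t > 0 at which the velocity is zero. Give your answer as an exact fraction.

t = 83/17 s

v changes sign on 4–7 s (from -5 to 12); the graph is linear there, so v = 0 at t = 4 + (5)·(7 − 4)/(12 − -5) = 83/17 s.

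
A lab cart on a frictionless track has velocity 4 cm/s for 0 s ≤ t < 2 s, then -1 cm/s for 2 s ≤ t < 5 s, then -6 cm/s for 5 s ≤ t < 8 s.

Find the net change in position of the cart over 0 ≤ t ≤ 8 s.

Net displacement equals the area under the velocity-time graph (areas below the axis count negative).
0–2 s: 4 × 2 = 8 cm
2–5 s: -1 × 3 = -3 cm
5–8 s: -6 × 3 = -18 cm
Net displacement = -13 cm

-13 cm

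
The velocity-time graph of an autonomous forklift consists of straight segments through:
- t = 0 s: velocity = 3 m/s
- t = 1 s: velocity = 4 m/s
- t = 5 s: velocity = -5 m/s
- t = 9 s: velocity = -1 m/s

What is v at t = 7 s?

On 5–9 s the graph is linear from -5 to -1 m/s: v(7) = -5 + (-1 − -5)·(7 − 5)/(9 − 5) = -3 m/s.

-3 m/s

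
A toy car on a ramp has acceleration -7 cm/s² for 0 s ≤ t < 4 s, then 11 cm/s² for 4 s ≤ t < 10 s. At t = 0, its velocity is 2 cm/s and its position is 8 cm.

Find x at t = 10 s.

2 cm

On each constant-a segment, Δv = aΔt and Δx = v₀Δt + ½aΔt²; chain segment to segment.
0–4 s: v starts 2 cm/s; Δx = 2·4 + ½·-7·4² = -48 cm; v ends -26 cm/s.
4–10 s: v starts -26 cm/s; Δx = -26·6 + ½·11·6² = 42 cm; v ends 40 cm/s.
x(10) = 8 + Σ Δx = 2 cm.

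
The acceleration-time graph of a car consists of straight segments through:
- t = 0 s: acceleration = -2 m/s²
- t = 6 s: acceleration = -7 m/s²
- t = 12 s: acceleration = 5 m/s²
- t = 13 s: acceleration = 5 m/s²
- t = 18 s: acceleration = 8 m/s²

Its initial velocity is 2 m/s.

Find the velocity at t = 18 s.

Δv equals the area under the a-t graph; then v = v₀ + Δv.
0–6 s: ½(-2 + -7)(6) = -27 m/s
6–12 s: ½(-7 + 5)(6) = -6 m/s
12–13 s: 5 × 1 = 5 m/s
13–18 s: ½(5 + 8)(5) = 32.5 m/s
Δv = 4.5 m/s, so v(18) = 2 + (4.5) = 6.5 m/s.

6.5 m/s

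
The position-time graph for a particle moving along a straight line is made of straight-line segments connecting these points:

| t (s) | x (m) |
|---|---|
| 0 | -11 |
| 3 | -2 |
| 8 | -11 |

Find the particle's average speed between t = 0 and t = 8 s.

Average speed = (total path length)/(elapsed time); on a piecewise-linear x-t graph the path length is Σ|Δx|.
0–3 s: |Δx| = |-2 − -11| = 9 m
3–8 s: |Δx| = |-11 − -2| = 9 m
Total path = 18 m; average speed = 18/8 = 2.25 m/s.

2.25 m/s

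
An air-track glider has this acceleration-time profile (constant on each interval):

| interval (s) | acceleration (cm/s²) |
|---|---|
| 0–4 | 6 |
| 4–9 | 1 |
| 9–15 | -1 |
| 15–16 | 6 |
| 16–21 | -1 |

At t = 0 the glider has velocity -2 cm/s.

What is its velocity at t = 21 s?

22 cm/s

Δv equals the area under the a-t graph; then v = v₀ + Δv.
0–4 s: 6 × 4 = 24 cm/s
4–9 s: 1 × 5 = 5 cm/s
9–15 s: -1 × 6 = -6 cm/s
15–16 s: 6 × 1 = 6 cm/s
16–21 s: -1 × 5 = -5 cm/s
Δv = 24 cm/s, so v(21) = -2 + (24) = 22 cm/s.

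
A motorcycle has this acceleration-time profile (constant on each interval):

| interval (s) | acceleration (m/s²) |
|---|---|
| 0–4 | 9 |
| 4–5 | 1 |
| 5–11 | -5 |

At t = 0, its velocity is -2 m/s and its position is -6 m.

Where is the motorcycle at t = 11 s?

On each constant-a segment, Δv = aΔt and Δx = v₀Δt + ½aΔt²; chain segment to segment.
0–4 s: v starts -2 m/s; Δx = -2·4 + ½·9·4² = 64 m; v ends 34 m/s.
4–5 s: v starts 34 m/s; Δx = 34·1 + ½·1·1² = 34.5 m; v ends 35 m/s.
5–11 s: v starts 35 m/s; Δx = 35·6 + ½·-5·6² = 120 m; v ends 5 m/s.
x(11) = -6 + Σ Δx = 212.5 m.

212.5 m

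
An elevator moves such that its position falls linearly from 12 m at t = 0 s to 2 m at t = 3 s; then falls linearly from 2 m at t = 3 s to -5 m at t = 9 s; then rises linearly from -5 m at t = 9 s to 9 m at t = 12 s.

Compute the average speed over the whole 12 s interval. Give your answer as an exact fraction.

Average speed = (total path length)/(elapsed time); on a piecewise-linear x-t graph the path length is Σ|Δx|.
0–3 s: |Δx| = |2 − 12| = 10 m
3–9 s: |Δx| = |-5 − 2| = 7 m
9–12 s: |Δx| = |9 − -5| = 14 m
Total path = 31 m; average speed = 31/12 = 31/12 m/s.

31/12 m/s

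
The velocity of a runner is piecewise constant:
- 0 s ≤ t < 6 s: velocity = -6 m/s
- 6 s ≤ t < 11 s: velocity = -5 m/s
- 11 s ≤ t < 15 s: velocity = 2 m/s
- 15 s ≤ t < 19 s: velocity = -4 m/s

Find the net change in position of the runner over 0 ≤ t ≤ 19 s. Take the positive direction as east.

-69 m

Net displacement equals the area under the velocity-time graph (areas below the axis count negative).
0–6 s: -6 × 6 = -36 m
6–11 s: -5 × 5 = -25 m
11–15 s: 2 × 4 = 8 m
15–19 s: -4 × 4 = -16 m
Net displacement = -69 m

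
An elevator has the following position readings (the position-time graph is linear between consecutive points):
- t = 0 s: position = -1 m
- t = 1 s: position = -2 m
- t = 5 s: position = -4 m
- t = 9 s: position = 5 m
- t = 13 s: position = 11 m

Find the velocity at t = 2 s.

-0.5 m/s

Velocity is the slope of the x-t graph on 1–5 s: (-4 − -2)/(5 − 1) = -0.5 m/s.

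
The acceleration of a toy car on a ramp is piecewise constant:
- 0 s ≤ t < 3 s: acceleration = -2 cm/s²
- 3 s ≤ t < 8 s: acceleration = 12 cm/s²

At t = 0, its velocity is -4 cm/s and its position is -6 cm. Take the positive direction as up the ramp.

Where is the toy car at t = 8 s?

73 cm

On each constant-a segment, Δv = aΔt and Δx = v₀Δt + ½aΔt²; chain segment to segment.
0–3 s: v starts -4 cm/s; Δx = -4·3 + ½·-2·3² = -21 cm; v ends -10 cm/s.
3–8 s: v starts -10 cm/s; Δx = -10·5 + ½·12·5² = 100 cm; v ends 50 cm/s.
x(8) = -6 + Σ Δx = 73 cm.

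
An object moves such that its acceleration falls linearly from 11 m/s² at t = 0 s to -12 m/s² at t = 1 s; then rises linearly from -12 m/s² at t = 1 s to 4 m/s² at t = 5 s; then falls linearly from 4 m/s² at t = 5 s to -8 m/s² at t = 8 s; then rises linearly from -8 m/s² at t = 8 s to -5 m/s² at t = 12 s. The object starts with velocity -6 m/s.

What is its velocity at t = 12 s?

-54.5 m/s

Δv equals the area under the a-t graph; then v = v₀ + Δv.
0–1 s: ½(11 + -12)(1) = -0.5 m/s
1–5 s: ½(-12 + 4)(4) = -16 m/s
5–8 s: ½(4 + -8)(3) = -6 m/s
8–12 s: ½(-8 + -5)(4) = -26 m/s
Δv = -48.5 m/s, so v(12) = -6 + (-48.5) = -54.5 m/s.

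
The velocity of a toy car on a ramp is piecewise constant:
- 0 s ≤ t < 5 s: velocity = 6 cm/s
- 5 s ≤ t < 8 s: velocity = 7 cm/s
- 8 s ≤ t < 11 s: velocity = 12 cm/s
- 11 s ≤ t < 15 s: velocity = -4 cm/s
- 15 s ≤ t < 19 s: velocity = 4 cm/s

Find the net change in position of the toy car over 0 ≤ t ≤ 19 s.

Displacement is the signed area under the v-t curve.
0–5 s: 6 × 5 = 30 cm
5–8 s: 7 × 3 = 21 cm
8–11 s: 12 × 3 = 36 cm
11–15 s: -4 × 4 = -16 cm
15–19 s: 4 × 4 = 16 cm
Net displacement = 87 cm

87 cm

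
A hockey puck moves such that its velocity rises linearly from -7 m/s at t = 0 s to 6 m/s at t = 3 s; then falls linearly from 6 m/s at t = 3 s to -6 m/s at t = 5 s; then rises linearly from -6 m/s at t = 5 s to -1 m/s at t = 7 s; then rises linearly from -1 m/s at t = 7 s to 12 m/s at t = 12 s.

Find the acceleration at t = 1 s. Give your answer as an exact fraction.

Acceleration is the slope of the v-t graph on 0–3 s: (6 − -7)/(3 − 0) = 13/3 m/s².

13/3 m/s²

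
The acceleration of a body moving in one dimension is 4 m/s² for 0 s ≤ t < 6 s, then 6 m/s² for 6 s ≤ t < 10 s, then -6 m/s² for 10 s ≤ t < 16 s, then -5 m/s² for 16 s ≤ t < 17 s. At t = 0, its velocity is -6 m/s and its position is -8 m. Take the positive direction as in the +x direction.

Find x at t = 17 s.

On each constant-a segment, Δv = aΔt and Δx = v₀Δt + ½aΔt²; chain segment to segment.
0–6 s: v starts -6 m/s; Δx = -6·6 + ½·4·6² = 36 m; v ends 18 m/s.
6–10 s: v starts 18 m/s; Δx = 18·4 + ½·6·4² = 120 m; v ends 42 m/s.
10–16 s: v starts 42 m/s; Δx = 42·6 + ½·-6·6² = 144 m; v ends 6 m/s.
16–17 s: v starts 6 m/s; Δx = 6·1 + ½·-5·1² = 3.5 m; v ends 1 m/s.
x(17) = -8 + Σ Δx = 295.5 m.

295.5 m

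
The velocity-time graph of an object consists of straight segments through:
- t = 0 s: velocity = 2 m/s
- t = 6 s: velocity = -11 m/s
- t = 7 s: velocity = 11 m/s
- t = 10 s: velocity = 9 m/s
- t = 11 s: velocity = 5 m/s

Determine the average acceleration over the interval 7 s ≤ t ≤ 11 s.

-1.5 m/s²

Average acceleration = Δv/Δt = (5 − 11)/(11 − 7) = -1.5 m/s².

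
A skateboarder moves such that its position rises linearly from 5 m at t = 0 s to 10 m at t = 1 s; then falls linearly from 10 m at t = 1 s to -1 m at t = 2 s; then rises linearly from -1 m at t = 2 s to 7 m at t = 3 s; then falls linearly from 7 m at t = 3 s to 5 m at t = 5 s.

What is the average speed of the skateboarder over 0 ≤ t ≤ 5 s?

Average speed = (total path length)/(elapsed time); on a piecewise-linear x-t graph the path length is Σ|Δx|.
0–1 s: |Δx| = |10 − 5| = 5 m
1–2 s: |Δx| = |-1 − 10| = 11 m
2–3 s: |Δx| = |7 − -1| = 8 m
3–5 s: |Δx| = |5 − 7| = 2 m
Total path = 26 m; average speed = 26/5 = 5.2 m/s.

5.2 m/s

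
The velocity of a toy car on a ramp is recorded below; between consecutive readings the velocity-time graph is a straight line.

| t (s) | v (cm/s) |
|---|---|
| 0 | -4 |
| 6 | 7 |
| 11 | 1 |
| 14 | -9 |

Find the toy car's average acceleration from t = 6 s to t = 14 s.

-2 cm/s²

Average acceleration = Δv/Δt = (-9 − 7)/(14 − 6) = -2 cm/s².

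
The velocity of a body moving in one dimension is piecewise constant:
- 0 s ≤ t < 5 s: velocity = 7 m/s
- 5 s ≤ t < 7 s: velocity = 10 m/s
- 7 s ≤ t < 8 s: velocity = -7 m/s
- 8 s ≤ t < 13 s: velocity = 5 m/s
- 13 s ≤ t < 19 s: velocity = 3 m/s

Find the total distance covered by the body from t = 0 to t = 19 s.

105 m

Distance (not displacement) is the total path length: add the absolute areas under v-t.
0–5 s: |7| × 5 = 35 m
5–7 s: |10| × 2 = 20 m
7–8 s: |-7| × 1 = 7 m
8–13 s: |5| × 5 = 25 m
13–19 s: |3| × 6 = 18 m
Total distance = 105 m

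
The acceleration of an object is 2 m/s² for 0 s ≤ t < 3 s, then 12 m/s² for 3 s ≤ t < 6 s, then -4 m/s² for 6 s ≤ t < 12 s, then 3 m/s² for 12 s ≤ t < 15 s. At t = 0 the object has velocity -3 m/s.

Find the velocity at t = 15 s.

24 m/s

Δv equals the area under the a-t graph; then v = v₀ + Δv.
0–3 s: 2 × 3 = 6 m/s
3–6 s: 12 × 3 = 36 m/s
6–12 s: -4 × 6 = -24 m/s
12–15 s: 3 × 3 = 9 m/s
Δv = 27 m/s, so v(15) = -3 + (27) = 24 m/s.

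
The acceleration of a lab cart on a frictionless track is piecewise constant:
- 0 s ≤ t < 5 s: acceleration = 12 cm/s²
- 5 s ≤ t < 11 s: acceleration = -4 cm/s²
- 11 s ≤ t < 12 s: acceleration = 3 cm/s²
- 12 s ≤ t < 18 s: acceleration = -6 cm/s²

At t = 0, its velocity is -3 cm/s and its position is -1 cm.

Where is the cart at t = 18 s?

On each constant-a segment, Δv = aΔt and Δx = v₀Δt + ½aΔt²; chain segment to segment.
0–5 s: v starts -3 cm/s; Δx = -3·5 + ½·12·5² = 135 cm; v ends 57 cm/s.
5–11 s: v starts 57 cm/s; Δx = 57·6 + ½·-4·6² = 270 cm; v ends 33 cm/s.
11–12 s: v starts 33 cm/s; Δx = 33·1 + ½·3·1² = 34.5 cm; v ends 36 cm/s.
12–18 s: v starts 36 cm/s; Δx = 36·6 + ½·-6·6² = 108 cm; v ends 0 cm/s.
x(18) = -1 + Σ Δx = 546.5 cm.

546.5 cm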